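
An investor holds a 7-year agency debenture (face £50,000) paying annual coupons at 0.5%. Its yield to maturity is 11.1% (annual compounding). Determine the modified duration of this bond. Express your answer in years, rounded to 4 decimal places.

Periodic yield y = 0.111. First find Macaulay duration:
  t   CF        PV=CF/(1+0.111)^t    t·PV
  1       250.00       225.0225       225.0225
  2       250.00       202.5405       405.0810
  3       250.00       182.3047       546.9141
  4       250.00       164.0906       656.3625
  5       250.00       147.6963       738.4817
  6       250.00       132.9400       797.6400
  7    50,250.00    24,051.2501   168,358.7504
  Σ                 25,105.8447   171,728.2521
P = 25,105.8447; Macaulay duration = 171,728.2521 / 25,105.8447 = 6.84017 years.
Modified duration = D_Mac / (1 + y) = 6.84017 / 1.111 = 6.15677 years.

6.1568 years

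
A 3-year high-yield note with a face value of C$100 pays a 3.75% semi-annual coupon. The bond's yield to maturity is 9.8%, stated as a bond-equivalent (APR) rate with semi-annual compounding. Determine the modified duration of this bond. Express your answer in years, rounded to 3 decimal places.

2.718 years

Periodic yield y = 0.049. First find Macaulay duration:
  t   CF        PV=CF/(1+0.049)^t    t·PV
  1        1.875         1.7874         1.7874
  2        1.875         1.7039         3.4078
  3        1.875         1.6243         4.8730
  4        1.875         1.5485         6.1938
  5        1.875         1.4761         7.3806
  6      101.875        76.4565       458.7393
  Σ                     84.5968       482.3820
P = 84.5968; Macaulay duration = 482.3820 / 84.5968 = 5.70213 half-year periods = 2.85107 years.
Modified duration = D_Mac / (1 + y) = 2.85107 / 1.049 = 2.71789 years.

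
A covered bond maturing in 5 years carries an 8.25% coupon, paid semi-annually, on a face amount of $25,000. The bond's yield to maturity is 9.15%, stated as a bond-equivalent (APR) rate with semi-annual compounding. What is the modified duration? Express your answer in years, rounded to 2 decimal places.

4.00 years

Periodic yield y = 0.04575. First find Macaulay duration:
  t   CF        PV=CF/(1+0.04575)^t    t·PV
  1     1,031.25       986.1344       986.1344
  2     1,031.25       942.9924     1,885.9849
  3     1,031.25       901.7379     2,705.2138
  4     1,031.25       862.2883     3,449.1530
  5     1,031.25       824.5644     4,122.8221
  6     1,031.25       788.4910     4,730.9458
  7     1,031.25       753.9957     5,277.9697
  8     1,031.25       721.0095     5,768.0758
  9     1,031.25       689.4664     6,205.1975
  10   26,031.25    16,642.4128   166,424.1282
  Σ                 24,113.0927   201,555.6252
P = 24,113.0927; Macaulay duration = 201,555.6252 / 24,113.0927 = 8.35876 half-year periods = 4.17938 years.
Modified duration = D_Mac / (1 + y) = 4.17938 / 1.04575 = 3.99654 years.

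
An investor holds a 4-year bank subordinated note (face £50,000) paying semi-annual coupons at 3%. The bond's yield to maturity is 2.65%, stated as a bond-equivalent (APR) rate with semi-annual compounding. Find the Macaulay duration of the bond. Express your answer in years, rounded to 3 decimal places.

3.801 years

Periodic yield y = 0.01325. Discount each cash flow and weight by its period:
  t   CF        PV=CF/(1+0.01325)^t    t·PV
  1       750.00       740.1925       740.1925
  2       750.00       730.5132     1,461.0263
  3       750.00       720.9604     2,162.8813
  4       750.00       711.5326     2,846.1305
  5       750.00       702.2281     3,511.1405
  6       750.00       693.0452     4,158.2715
  7       750.00       683.9825     4,787.8773
  8    50,750.00    45,677.5863   365,420.6908
  Σ                 50,660.0408   385,088.2106
Price P = Σ PV = 50,660.0408.
Macaulay duration = Σ(t·PV) / P = 385,088.2106 / 50,660.0408 = 7.60142 half-year periods.
In years: 7.60142 / 2 = 3.80071 years.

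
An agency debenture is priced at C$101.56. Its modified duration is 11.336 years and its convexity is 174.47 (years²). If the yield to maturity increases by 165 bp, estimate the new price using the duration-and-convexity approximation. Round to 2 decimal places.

C$84.98

Duration effect: -D_mod·Δy = -11.336 × (+0.0165) = -0.187044
Convexity effect: ½·C·(Δy)² = 0.5 × 174.47 × (0.0165)² = +0.02374972875
ΔP/P ≈ -0.187044 + 0.02374972875 = -0.16329427125
New price ≈ 101.56 × (1 - 0.16329427125) = 84.97583381185.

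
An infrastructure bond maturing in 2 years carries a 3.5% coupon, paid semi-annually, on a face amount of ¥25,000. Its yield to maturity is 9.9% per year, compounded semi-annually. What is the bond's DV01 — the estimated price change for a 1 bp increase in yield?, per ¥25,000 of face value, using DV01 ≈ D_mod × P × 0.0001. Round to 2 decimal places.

¥4.11

Periodic yield y = 0.0495.
  t   CF        PV=CF/(1+0.0495)^t    t·PV
  1       437.50       416.8652       416.8652
  2       437.50       397.2036       794.4072
  3       437.50       378.4694     1,135.4081
  4    25,437.50    20,967.4036    83,869.6144
  Σ                 22,159.9417    86,216.2948
P = 22,159.9417; D_Mac = 3.89064 half-year periods = 1.94532 yrs; D_mod = 1.85357 yrs.
DV01 ≈ 1.85357 × 22,159.9417 × 0.0001 = 4.107494.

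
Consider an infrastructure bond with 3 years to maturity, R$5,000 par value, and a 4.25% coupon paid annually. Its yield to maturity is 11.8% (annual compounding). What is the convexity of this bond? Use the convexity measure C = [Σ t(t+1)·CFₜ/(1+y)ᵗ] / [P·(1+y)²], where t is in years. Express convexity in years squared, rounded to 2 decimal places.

9.03

With y = 0.118:
  t   CF        PV=CF/(1+0.118)^t    t·PV        t(t+1)·PV
  1       212.50       190.0716       190.0716         380.1431
  2       212.50       170.0103       340.0207       1,020.0620
  3     5,212.50     3,730.1016    11,190.3047      44,761.2188
  Σ                  4,090.1835    11,720.3969      46,161.4239
P = 4,090.1835.
Convexity = Σ t(t+1)·PV / [P·(1+y)²] = 46,161.4239 / (4,090.1835 × 1.249924) = 9.02927.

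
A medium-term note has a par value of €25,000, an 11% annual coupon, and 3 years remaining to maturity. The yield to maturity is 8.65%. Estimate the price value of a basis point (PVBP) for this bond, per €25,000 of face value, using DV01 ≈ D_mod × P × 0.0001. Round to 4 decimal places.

Periodic yield y = 0.0865.
  t   CF        PV=CF/(1+0.0865)^t    t·PV
  1     2,750.00     2,531.0630     2,531.0630
  2     2,750.00     2,329.5564     4,659.1128
  3    27,750.00    21,635.8417    64,907.5251
  Σ                 26,496.4612    72,097.7010
P = 26,496.4612; D_Mac = 2.72103 yrs; D_mod = 2.50440 yrs.
DV01 ≈ 2.50440 × 26,496.4612 × 0.0001 = 6.635776.

€6.6358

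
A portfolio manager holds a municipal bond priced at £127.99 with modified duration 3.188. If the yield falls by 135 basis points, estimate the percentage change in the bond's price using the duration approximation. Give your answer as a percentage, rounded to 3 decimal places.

Duration approximation: ΔP/P ≈ -D_mod · Δy = -3.188 × (-0.0135) = +0.043038.
As a percentage: +4.3038%.

+4.304%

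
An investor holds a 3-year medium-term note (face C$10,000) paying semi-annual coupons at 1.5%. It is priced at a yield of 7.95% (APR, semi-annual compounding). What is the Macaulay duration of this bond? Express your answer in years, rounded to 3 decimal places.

Periodic yield y = 0.03975. Discount each cash flow and weight by its period:
  t   CF        PV=CF/(1+0.03975)^t    t·PV
  1        75.00        72.1327        72.1327
  2        75.00        69.3751       138.7501
  3        75.00        66.7228       200.1685
  4        75.00        64.1720       256.6880
  5        75.00        61.7187       308.5934
  6    10,075.00     7,973.9128    47,843.4766
  Σ                  8,308.0341    48,819.8094
Price P = Σ PV = 8,308.0341.
Macaulay duration = Σ(t·PV) / P = 48,819.8094 / 8,308.0341 = 5.87622 half-year periods.
In years: 5.87622 / 2 = 2.93811 years.

2.938 years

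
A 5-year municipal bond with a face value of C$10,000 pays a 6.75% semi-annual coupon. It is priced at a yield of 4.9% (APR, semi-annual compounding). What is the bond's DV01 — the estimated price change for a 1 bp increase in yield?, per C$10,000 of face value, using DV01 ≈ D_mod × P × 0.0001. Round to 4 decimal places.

Periodic yield y = 0.0245.
  t   CF        PV=CF/(1+0.0245)^t    t·PV
  1       337.50       329.4290       329.4290
  2       337.50       321.5510       643.1020
  3       337.50       313.8614       941.5842
  4       337.50       306.3557     1,225.4227
  5       337.50       299.0295     1,495.1473
  6       337.50       291.8784     1,751.2706
  7       337.50       284.8984     1,994.2889
  8       337.50       278.0853     2,224.6826
  9       337.50       271.4352     2,442.9165
  10   10,337.50     8,115.1377    81,151.3773
  Σ                 10,811.6616    94,199.2210
P = 10,811.6616; D_Mac = 8.71274 half-year periods = 4.35637 yrs; D_mod = 4.25219 yrs.
DV01 ≈ 4.25219 × 10,811.6616 × 0.0001 = 4.597327.

C$4.5973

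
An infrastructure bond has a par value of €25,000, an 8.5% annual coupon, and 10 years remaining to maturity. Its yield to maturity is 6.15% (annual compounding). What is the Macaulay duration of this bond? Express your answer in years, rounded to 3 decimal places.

7.355 years

Periodic yield y = 0.0615. Discount each cash flow and weight by its year:
  t   CF        PV=CF/(1+0.0615)^t    t·PV
  1     2,125.00     2,001.8841     2,001.8841
  2     2,125.00     1,885.9012     3,771.8024
  3     2,125.00     1,776.6380     5,329.9139
  4     2,125.00     1,673.7051     6,694.8204
  5     2,125.00     1,576.7358     7,883.6792
  6     2,125.00     1,485.3847     8,912.3081
  7     2,125.00     1,399.3261     9,795.2829
  8     2,125.00     1,318.2535    10,546.0283
  9     2,125.00     1,241.8780    11,176.9024
  10   27,125.00    14,933.7804   149,337.8044
  Σ                 29,293.4871   215,450.4262
Price P = Σ PV = 29,293.4871.
Macaulay duration = Σ(t·PV) / P = 215,450.4262 / 29,293.4871 = 7.35489 years.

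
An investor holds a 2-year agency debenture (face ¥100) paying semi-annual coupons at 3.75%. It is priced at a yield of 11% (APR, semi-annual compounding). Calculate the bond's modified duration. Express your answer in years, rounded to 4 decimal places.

1.8398 years

Periodic yield y = 0.055. First find Macaulay duration:
  t   CF        PV=CF/(1+0.055)^t    t·PV
  1        1.875         1.7773         1.7773
  2        1.875         1.6846         3.3692
  3        1.875         1.5968         4.7903
  4      101.875        82.2352       328.9408
  Σ                     87.2938       338.8776
P = 87.2938; Macaulay duration = 338.8776 / 87.2938 = 3.88203 half-year periods = 1.94102 years.
Modified duration = D_Mac / (1 + y) = 1.94102 / 1.055 = 1.83983 years.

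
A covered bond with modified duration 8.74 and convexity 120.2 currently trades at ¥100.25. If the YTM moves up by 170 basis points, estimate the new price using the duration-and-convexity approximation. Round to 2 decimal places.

¥87.10

Duration effect: -D_mod·Δy = -8.74 × (+0.017) = -0.148580
Convexity effect: ½·C·(Δy)² = 0.5 × 120.2 × (0.017)² = +0.0173689
ΔP/P ≈ -0.148580 + 0.0173689 = -0.1312111
New price ≈ 100.25 × (1 - 0.1312111) = 87.096087225.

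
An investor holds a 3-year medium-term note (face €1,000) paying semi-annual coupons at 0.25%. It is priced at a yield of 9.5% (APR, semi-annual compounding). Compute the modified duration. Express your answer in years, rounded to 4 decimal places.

Periodic yield y = 0.0475. First find Macaulay duration:
  t   CF        PV=CF/(1+0.0475)^t    t·PV
  1         1.25         1.1933         1.1933
  2         1.25         1.1392         2.2784
  3         1.25         1.0875         3.2626
  4         1.25         1.0382         4.1529
  5         1.25         0.9912         4.9558
  6     1,001.25       757.9112     4,547.4674
  Σ                    763.3607     4,563.3104
P = 763.3607; Macaulay duration = 4,563.3104 / 763.3607 = 5.97792 half-year periods = 2.98896 years.
Modified duration = D_Mac / (1 + y) = 2.98896 / 1.0475 = 2.85342 years.

2.8534 years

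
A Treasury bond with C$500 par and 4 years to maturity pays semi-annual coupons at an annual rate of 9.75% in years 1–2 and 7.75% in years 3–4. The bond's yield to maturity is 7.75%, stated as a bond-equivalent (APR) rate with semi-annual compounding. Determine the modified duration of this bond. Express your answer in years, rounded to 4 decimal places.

Periodic yield y = 0.03875. First find Macaulay duration:
  t   CF        PV=CF/(1+0.03875)^t    t·PV
  1       24.375        23.4657        23.4657
  2       24.375        22.5903        45.1807
  3       24.375        21.7476        65.2428
  4       24.375        20.9363        83.7453
  5       19.375        16.0209        80.1044
  6       19.375        15.4232        92.5394
  7       19.375        14.8479       103.9352
  8      519.375       383.1711     3,065.3688
  Σ                    518.2031     3,559.5823
P = 518.2031; Macaulay duration = 3,559.5823 / 518.2031 = 6.86909 half-year periods = 3.43454 years.
Modified duration = D_Mac / (1 + y) = 3.43454 / 1.03875 = 3.30642 years.

3.3064 years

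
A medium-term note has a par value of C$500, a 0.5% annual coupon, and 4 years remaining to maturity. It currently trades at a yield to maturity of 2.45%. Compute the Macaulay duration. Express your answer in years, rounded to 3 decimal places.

3.969 years

Periodic yield y = 0.0245. Discount each cash flow and weight by its year:
  t   CF        PV=CF/(1+0.0245)^t    t·PV
  1         2.50         2.4402         2.4402
  2         2.50         2.3819         4.7637
  3         2.50         2.3249         6.9747
  4       502.50       456.1296     1,824.5182
  Σ                    463.2765     1,838.6969
Price P = Σ PV = 463.2765.
Macaulay duration = Σ(t·PV) / P = 1,838.6969 / 463.2765 = 3.96890 years.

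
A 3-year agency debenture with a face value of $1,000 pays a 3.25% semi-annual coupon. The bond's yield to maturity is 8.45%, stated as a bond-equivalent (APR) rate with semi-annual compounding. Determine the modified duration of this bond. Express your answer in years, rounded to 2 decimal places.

Periodic yield y = 0.04225. First find Macaulay duration:
  t   CF        PV=CF/(1+0.04225)^t    t·PV
  1        16.25        15.5913        15.5913
  2        16.25        14.9592        29.9185
  3        16.25        14.3528        43.0585
  4        16.25        13.7710        55.0840
  5        16.25        13.2128        66.0638
  6     1,016.25       792.8100     4,756.8602
  Σ                    864.6972     4,966.5763
P = 864.6972; Macaulay duration = 4,966.5763 / 864.6972 = 5.74372 half-year periods = 2.87186 years.
Modified duration = D_Mac / (1 + y) = 2.87186 / 1.04225 = 2.75544 years.

2.76 years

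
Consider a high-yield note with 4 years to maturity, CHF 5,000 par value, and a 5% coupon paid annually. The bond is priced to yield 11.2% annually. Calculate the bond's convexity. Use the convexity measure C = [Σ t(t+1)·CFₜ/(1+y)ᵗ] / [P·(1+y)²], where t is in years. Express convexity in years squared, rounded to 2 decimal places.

14.51

With y = 0.112:
  t   CF        PV=CF/(1+0.112)^t    t·PV        t(t+1)·PV
  1       250.00       224.8201       224.8201         449.6403
  2       250.00       202.1764       404.3528       1,213.0583
  3       250.00       181.8133       545.4399       2,181.7596
  4     5,250.00     3,433.5245    13,734.0981      68,670.4906
  Σ                  4,042.3344    14,908.7109      72,514.9488
P = 4,042.3344.
Convexity = Σ t(t+1)·PV / [P·(1+y)²] = 72,514.9488 / (4,042.3344 × 1.236544) = 14.50727.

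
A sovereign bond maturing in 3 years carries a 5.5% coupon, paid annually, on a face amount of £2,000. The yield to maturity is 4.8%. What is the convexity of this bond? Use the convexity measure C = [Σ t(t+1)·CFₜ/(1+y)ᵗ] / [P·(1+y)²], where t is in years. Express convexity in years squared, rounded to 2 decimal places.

10.19

With y = 0.048:
  t   CF        PV=CF/(1+0.048)^t    t·PV        t(t+1)·PV
  1       110.00       104.9618       104.9618         209.9237
  2       110.00       100.1544       200.3088         600.9265
  3     2,110.00     1,833.1526     5,499.4577      21,997.8306
  Σ                  2,038.2688     5,804.7283      22,808.6808
P = 2,038.2688.
Convexity = Σ t(t+1)·PV / [P·(1+y)²] = 22,808.6808 / (2,038.2688 × 1.098304) = 10.18864.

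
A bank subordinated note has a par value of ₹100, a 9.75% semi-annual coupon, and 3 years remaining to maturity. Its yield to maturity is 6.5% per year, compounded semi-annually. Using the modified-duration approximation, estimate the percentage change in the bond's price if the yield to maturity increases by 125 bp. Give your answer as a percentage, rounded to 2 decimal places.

Periodic yield y = 0.0325. Modified duration first:
  t   CF        PV=CF/(1+0.0325)^t    t·PV
  1        4.875         4.7215         4.7215
  2        4.875         4.5729         9.1459
  3        4.875         4.4290        13.2870
  4        4.875         4.2896        17.1583
  5        4.875         4.1546        20.7728
  6      104.875        86.5629       519.3772
  Σ                    108.7305       584.4626
P = 108.7305; D_Mac = 5.37533 half-year periods = 2.68767 yrs; D_mod = 2.68767/(1+0.0325) = 2.60307 yrs.
ΔP/P ≈ -D_mod · Δy = -2.60307 × (+0.0125) = -0.032538 = -3.2538%.

-3.25%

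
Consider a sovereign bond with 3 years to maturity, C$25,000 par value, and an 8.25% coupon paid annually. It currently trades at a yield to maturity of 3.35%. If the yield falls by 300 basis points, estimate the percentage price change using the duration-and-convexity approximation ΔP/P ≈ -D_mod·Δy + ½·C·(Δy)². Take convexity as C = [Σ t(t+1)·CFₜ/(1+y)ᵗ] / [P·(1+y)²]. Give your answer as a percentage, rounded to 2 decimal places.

+8.56%

With y = 0.0335:
  t   CF        PV=CF/(1+0.0335)^t    t·PV        t(t+1)·PV
  1     2,062.50     1,995.6459     1,995.6459       3,991.2917
  2     2,062.50     1,930.9587     3,861.9175      11,585.7525
  3    27,062.50    24,515.2582    73,545.7745     294,183.0978
  Σ                 28,441.8628    79,403.3378     309,760.1420
P = 28,441.8628; D_Mac = 2.79178 yrs; D_mod = 2.70128 yrs; C = 10.19639.
Duration effect: -2.70128 × (-0.03) = +0.081039
Convexity effect: 0.5 × 10.19639 × (-0.03)² = +0.0045884
ΔP/P ≈ +0.081039 + 0.0045884 = +0.085627 = +8.5627%.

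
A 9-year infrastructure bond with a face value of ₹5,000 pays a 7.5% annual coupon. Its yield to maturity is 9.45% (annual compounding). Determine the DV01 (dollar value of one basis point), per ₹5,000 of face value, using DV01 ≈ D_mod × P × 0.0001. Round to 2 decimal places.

₹2.71

Periodic yield y = 0.0945.
  t   CF        PV=CF/(1+0.0945)^t    t·PV
  1       375.00       342.6222       342.6222
  2       375.00       313.0399       626.0799
  3       375.00       286.0118       858.0354
  4       375.00       261.3173     1,045.2693
  5       375.00       238.7550     1,193.7749
  6       375.00       218.1407     1,308.8441
  7       375.00       199.3062     1,395.1437
  8       375.00       182.0980     1,456.7839
  9     5,375.00     2,384.7155    21,462.4395
  Σ                  4,426.0067    29,688.9929
P = 4,426.0067; D_Mac = 6.70785 yrs; D_mod = 6.12869 yrs.
DV01 ≈ 6.12869 × 4,426.0067 × 0.0001 = 2.712562.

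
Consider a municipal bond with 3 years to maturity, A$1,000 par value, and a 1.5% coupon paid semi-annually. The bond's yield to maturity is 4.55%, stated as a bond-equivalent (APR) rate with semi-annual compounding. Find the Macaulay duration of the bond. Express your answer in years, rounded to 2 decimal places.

2.94 years

Periodic yield y = 0.02275. Discount each cash flow and weight by its period:
  t   CF        PV=CF/(1+0.02275)^t    t·PV
  1         7.50         7.3332         7.3332
  2         7.50         7.1701        14.3401
  3         7.50         7.0106        21.0317
  4         7.50         6.8546        27.4185
  5         7.50         6.7021        33.5107
  6     1,007.50       880.2948     5,281.7687
  Σ                    915.3653     5,385.4028
Price P = Σ PV = 915.3653.
Macaulay duration = Σ(t·PV) / P = 5,385.4028 / 915.3653 = 5.88334 half-year periods.
In years: 5.88334 / 2 = 2.94167 years.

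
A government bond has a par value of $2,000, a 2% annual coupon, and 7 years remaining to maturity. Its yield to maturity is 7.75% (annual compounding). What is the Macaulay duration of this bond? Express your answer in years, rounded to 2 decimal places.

Periodic yield y = 0.0775. Discount each cash flow and weight by its year:
  t   CF        PV=CF/(1+0.0775)^t    t·PV
  1        40.00        37.1230        37.1230
  2        40.00        34.4529        68.9057
  3        40.00        31.9748        95.9245
  4        40.00        29.6750       118.7000
  5        40.00        27.5406       137.7031
  6        40.00        25.5597       153.3584
  7     2,040.00     1,209.7878     8,468.5149
  Σ                  1,396.1139     9,080.2296
Price P = Σ PV = 1,396.1139.
Macaulay duration = Σ(t·PV) / P = 9,080.2296 / 1,396.1139 = 6.50393 years.

6.50 years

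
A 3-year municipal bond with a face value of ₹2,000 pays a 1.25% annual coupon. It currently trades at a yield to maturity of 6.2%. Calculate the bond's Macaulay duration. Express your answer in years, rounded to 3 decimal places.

Periodic yield y = 0.062. Discount each cash flow and weight by its year:
  t   CF        PV=CF/(1+0.062)^t    t·PV
  1        25.00        23.5405        23.5405
  2        25.00        22.1662        44.3324
  3     2,025.00     1,690.6413     5,071.9239
  Σ                  1,736.3480     5,139.7968
Price P = Σ PV = 1,736.3480.
Macaulay duration = Σ(t·PV) / P = 5,139.7968 / 1,736.3480 = 2.96012 years.

2.960 years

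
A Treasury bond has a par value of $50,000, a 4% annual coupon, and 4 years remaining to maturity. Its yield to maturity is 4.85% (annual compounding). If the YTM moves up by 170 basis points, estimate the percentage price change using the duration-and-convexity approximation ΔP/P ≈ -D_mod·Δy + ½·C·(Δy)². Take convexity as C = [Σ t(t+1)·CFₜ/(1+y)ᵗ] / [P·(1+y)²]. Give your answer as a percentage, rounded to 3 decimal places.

With y = 0.0485:
  t   CF        PV=CF/(1+0.0485)^t    t·PV        t(t+1)·PV
  1     2,000.00     1,907.4869     1,907.4869       3,814.9738
  2     2,000.00     1,819.2531     3,638.5062      10,915.5187
  3     2,000.00     1,735.1007     5,205.3022      20,821.2087
  4    52,000.00    43,025.8644   172,103.4577     860,517.2885
  Σ                 48,487.7051   182,854.7530     896,068.9897
P = 48,487.7051; D_Mac = 3.77116 yrs; D_mod = 3.59672 yrs; C = 16.81020.
Duration effect: -3.59672 × (+0.017) = -0.061144
Convexity effect: 0.5 × 16.81020 × (0.017)² = +0.0024291
ΔP/P ≈ -0.061144 + 0.0024291 = -0.058715 = -5.8715%.

-5.872%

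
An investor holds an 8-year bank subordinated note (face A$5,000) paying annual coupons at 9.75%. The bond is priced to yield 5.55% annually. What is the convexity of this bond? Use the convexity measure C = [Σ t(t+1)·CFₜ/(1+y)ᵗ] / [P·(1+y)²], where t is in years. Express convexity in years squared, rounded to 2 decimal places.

45.04

With y = 0.0555:
  t   CF        PV=CF/(1+0.0555)^t    t·PV        t(t+1)·PV
  1       487.50       461.8664       461.8664         923.7328
  2       487.50       437.5807       875.1614       2,625.4841
  3       487.50       414.5719     1,243.7158       4,974.8633
  4       487.50       392.7730     1,571.0922       7,855.4608
  5       487.50       372.1204     1,860.6018      11,163.6108
  6       487.50       352.5536     2,115.3218      14,807.2526
  7       487.50       334.0158     2,338.1103      18,704.8825
  8     5,487.50     3,562.1207    28,496.9657     256,472.6910
  Σ                  6,327.6025    38,962.8353     317,527.9778
P = 6,327.6025.
Convexity = Σ t(t+1)·PV / [P·(1+y)²] = 317,527.9778 / (6,327.6025 × 1.114080) = 45.04290.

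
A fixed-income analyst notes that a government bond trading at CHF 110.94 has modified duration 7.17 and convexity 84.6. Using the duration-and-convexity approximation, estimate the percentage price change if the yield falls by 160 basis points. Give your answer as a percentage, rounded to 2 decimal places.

Duration effect: -D_mod·Δy = -7.17 × (-0.016) = +0.114720
Convexity effect: ½·C·(Δy)² = 0.5 × 84.6 × (-0.016)² = +0.0108288
ΔP/P ≈ +0.114720 + 0.0108288 = +0.1255488
= +12.55488%.

+12.55%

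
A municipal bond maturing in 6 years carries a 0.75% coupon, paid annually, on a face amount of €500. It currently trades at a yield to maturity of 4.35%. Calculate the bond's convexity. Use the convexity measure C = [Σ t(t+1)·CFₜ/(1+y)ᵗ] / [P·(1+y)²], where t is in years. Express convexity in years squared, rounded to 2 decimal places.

With y = 0.0435:
  t   CF        PV=CF/(1+0.0435)^t    t·PV        t(t+1)·PV
  1         3.75         3.5937         3.5937           7.1874
  2         3.75         3.4439         6.8877          20.6632
  3         3.75         3.3003         9.9009          39.6036
  4         3.75         3.1627        12.6509          63.2545
  5         3.75         3.0309        15.1544          90.9265
  6       503.75       390.1758     2,341.0548      16,387.3839
  Σ                    406.7073     2,389.2425      16,609.0191
P = 406.7073.
Convexity = Σ t(t+1)·PV / [P·(1+y)²] = 16,609.0191 / (406.7073 × 1.088892) = 37.50396.

37.50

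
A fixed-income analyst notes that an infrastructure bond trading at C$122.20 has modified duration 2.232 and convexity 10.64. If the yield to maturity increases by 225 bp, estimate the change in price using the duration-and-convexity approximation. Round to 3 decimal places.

-C$5.808

Duration effect: -D_mod·Δy = -2.232 × (+0.0225) = -0.050220
Convexity effect: ½·C·(Δy)² = 0.5 × 10.64 × (0.0225)² = +0.00269325
ΔP/P ≈ -0.050220 + 0.00269325 = -0.04752675
ΔP ≈ 122.20 × (-0.04752675) = -5.80776885.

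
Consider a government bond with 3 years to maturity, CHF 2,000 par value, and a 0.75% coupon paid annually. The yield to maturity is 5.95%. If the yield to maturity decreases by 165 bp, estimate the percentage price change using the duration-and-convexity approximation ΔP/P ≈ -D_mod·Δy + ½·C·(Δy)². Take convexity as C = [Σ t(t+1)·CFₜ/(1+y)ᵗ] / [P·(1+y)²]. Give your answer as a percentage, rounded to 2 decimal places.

With y = 0.0595:
  t   CF        PV=CF/(1+0.0595)^t    t·PV        t(t+1)·PV
  1        15.00        14.1576        14.1576          28.3152
  2        15.00        13.3625        26.7251          80.1753
  3     2,015.00     1,694.2292     5,082.6877      20,330.7506
  Σ                  1,721.7494     5,123.5704      20,439.2412
P = 1,721.7494; D_Mac = 2.97579 yrs; D_mod = 2.80868 yrs; C = 10.57531.
Duration effect: -2.80868 × (-0.0165) = +0.046343
Convexity effect: 0.5 × 10.57531 × (-0.0165)² = +0.0014396
ΔP/P ≈ +0.046343 + 0.0014396 = +0.047783 = +4.7783%.

+4.78%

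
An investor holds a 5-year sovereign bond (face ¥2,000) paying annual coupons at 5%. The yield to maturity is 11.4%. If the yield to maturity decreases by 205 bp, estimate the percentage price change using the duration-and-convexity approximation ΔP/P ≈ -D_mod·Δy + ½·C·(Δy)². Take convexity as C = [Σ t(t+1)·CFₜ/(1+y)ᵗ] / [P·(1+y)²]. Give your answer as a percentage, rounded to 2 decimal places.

+8.66%

With y = 0.114:
  t   CF        PV=CF/(1+0.114)^t    t·PV        t(t+1)·PV
  1       100.00        89.7666        89.7666         179.5332
  2       100.00        80.5804       161.1609         483.4826
  3       100.00        72.3343       217.0030         868.0119
  4       100.00        64.9321       259.7283       1,298.6414
  5     2,100.00     1,224.0336     6,120.1680      36,721.0081
  Σ                  1,531.6470     6,847.8267      39,550.6772
P = 1,531.6470; D_Mac = 4.47089 yrs; D_mod = 4.01337 yrs; C = 20.80774.
Duration effect: -4.01337 × (-0.0205) = +0.082274
Convexity effect: 0.5 × 20.80774 × (-0.0205)² = +0.0043722
ΔP/P ≈ +0.082274 + 0.0043722 = +0.086646 = +8.6646%.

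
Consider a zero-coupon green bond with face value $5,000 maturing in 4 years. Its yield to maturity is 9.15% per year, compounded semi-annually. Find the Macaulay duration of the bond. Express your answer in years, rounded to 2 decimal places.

A zero-coupon bond has a single cash flow at maturity, so its Macaulay duration equals its maturity: 4 years.
(Equivalently: 8 semi-annual periods ÷ 2 = 4 years.)

4.00 years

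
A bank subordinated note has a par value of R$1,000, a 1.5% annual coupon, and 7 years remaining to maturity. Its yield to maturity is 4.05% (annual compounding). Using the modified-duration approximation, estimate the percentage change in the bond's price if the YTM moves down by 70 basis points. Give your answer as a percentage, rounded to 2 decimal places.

Periodic yield y = 0.0405. Modified duration first:
  t   CF        PV=CF/(1+0.0405)^t    t·PV
  1        15.00        14.4161        14.4161
  2        15.00        13.8550        27.7100
  3        15.00        13.3157        39.9472
  4        15.00        12.7974        51.1897
  5        15.00        12.2993        61.4966
  6        15.00        11.8206        70.9235
  7     1,015.00       768.7258     5,381.0805
  Σ                    847.2300     5,646.7637
P = 847.2300; D_Mac = 6.66497 yrs; D_mod = 6.66497/(1+0.0405) = 6.40555 yrs.
ΔP/P ≈ -D_mod · Δy = -6.40555 × (-0.007) = +0.044839 = +4.4839%.

+4.48%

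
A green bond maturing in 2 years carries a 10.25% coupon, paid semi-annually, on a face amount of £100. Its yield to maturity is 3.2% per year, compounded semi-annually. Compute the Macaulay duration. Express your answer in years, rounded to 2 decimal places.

1.87 years

Periodic yield y = 0.016. Discount each cash flow and weight by its period:
  t   CF        PV=CF/(1+0.016)^t    t·PV
  1        5.125         5.0443         5.0443
  2        5.125         4.9649         9.9297
  3        5.125         4.8867        14.6600
  4      105.125        98.6577       394.6310
  Σ                    113.5536       424.2650
Price P = Σ PV = 113.5536.
Macaulay duration = Σ(t·PV) / P = 424.2650 / 113.5536 = 3.73625 half-year periods.
In years: 3.73625 / 2 = 1.86813 years.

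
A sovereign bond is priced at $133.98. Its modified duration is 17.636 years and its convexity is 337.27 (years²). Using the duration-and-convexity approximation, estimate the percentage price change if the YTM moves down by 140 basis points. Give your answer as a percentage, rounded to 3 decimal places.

Duration effect: -D_mod·Δy = -17.636 × (-0.014) = +0.246904
Convexity effect: ½·C·(Δy)² = 0.5 × 337.27 × (-0.014)² = +0.03305246
ΔP/P ≈ +0.246904 + 0.03305246 = +0.27995646
= +27.995646%.

+27.996%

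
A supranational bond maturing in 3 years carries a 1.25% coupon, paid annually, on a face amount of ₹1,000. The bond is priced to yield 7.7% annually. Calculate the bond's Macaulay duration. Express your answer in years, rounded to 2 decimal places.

Periodic yield y = 0.077. Discount each cash flow and weight by its year:
  t   CF        PV=CF/(1+0.077)^t    t·PV
  1        12.50        11.6063        11.6063
  2        12.50        10.7765        21.5530
  3     1,012.50       810.4905     2,431.4715
  Σ                    832.8733     2,464.6308
Price P = Σ PV = 832.8733.
Macaulay duration = Σ(t·PV) / P = 2,464.6308 / 832.8733 = 2.95919 years.

2.96 years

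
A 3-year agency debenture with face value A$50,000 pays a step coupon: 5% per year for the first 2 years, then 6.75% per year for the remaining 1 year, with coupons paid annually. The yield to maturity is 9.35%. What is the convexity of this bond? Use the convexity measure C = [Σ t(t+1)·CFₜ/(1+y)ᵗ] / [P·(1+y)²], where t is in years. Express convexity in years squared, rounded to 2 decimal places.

9.38

With y = 0.0935:
  t   CF        PV=CF/(1+0.0935)^t    t·PV        t(t+1)·PV
  1     2,500.00     2,286.2369     2,286.2369       4,572.4737
  2     2,500.00     2,090.7516     4,181.5032      12,544.5095
  3    53,375.00    40,820.8013   122,462.4040     489,849.6160
  Σ                 45,197.7898   128,930.1440     506,966.5992
P = 45,197.7898.
Convexity = Σ t(t+1)·PV / [P·(1+y)²] = 506,966.5992 / (45,197.7898 × 1.195742) = 9.38047.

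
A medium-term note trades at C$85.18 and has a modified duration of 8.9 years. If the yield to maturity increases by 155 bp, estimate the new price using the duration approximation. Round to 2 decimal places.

Duration approximation: ΔP/P ≈ -D_mod · Δy = -8.9 × (+0.0155) = -0.137950.
New price ≈ 85.18 × (1 - 0.137950) = 73.429419.

C$73.43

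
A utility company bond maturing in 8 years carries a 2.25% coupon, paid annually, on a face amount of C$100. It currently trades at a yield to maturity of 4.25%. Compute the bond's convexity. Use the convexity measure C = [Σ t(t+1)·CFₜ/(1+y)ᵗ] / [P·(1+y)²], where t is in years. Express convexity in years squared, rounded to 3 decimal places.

With y = 0.0425:
  t   CF        PV=CF/(1+0.0425)^t    t·PV        t(t+1)·PV
  1         2.25         2.1583         2.1583           4.3165
  2         2.25         2.0703         4.1406          12.4217
  3         2.25         1.9859         5.9577          23.8306
  4         2.25         1.9049         7.6197          38.0985
  5         2.25         1.8273         9.1363          54.8180
  6         2.25         1.7528        10.5166          73.6165
  7         2.25         1.6813        11.7692          94.1539
  8       102.25        73.2917       586.3336       5,277.0025
  Σ                     86.6724       637.6320       5,578.2584
P = 86.6724.
Convexity = Σ t(t+1)·PV / [P·(1+y)²] = 5,578.2584 / (86.6724 × 1.086806) = 59.21960.

59.220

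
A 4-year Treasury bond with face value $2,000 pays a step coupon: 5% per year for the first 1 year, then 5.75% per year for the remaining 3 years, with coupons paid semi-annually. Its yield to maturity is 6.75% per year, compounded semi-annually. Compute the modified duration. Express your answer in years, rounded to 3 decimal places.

Periodic yield y = 0.03375. First find Macaulay duration:
  t   CF        PV=CF/(1+0.03375)^t    t·PV
  1        50.00        48.3676        48.3676
  2        50.00        46.7885        93.5770
  3        57.50        52.0501       156.1502
  4        57.50        50.3507       201.4029
  5        57.50        48.7069       243.5344
  6        57.50        47.1167       282.7001
  7        57.50        45.5784       319.0489
  8     2,057.50     1,577.6682    12,621.3454
  Σ                  1,916.6270    13,966.1264
P = 1,916.6270; Macaulay duration = 13,966.1264 / 1,916.6270 = 7.28683 half-year periods = 3.64341 years.
Modified duration = D_Mac / (1 + y) = 3.64341 / 1.03375 = 3.52446 years.

3.524 years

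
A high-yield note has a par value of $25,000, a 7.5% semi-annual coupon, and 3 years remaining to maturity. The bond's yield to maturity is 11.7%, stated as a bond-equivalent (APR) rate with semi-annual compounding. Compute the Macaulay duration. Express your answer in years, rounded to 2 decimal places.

2.72 years

Periodic yield y = 0.0585. Discount each cash flow and weight by its period:
  t   CF        PV=CF/(1+0.0585)^t    t·PV
  1       937.50       885.6873       885.6873
  2       937.50       836.7381     1,673.4762
  3       937.50       790.4942     2,371.4826
  4       937.50       746.8060     2,987.2242
  5       937.50       705.5324     3,527.6620
  6    25,937.50    18,440.9351   110,645.6107
  Σ                 22,406.1932   122,091.1431
Price P = Σ PV = 22,406.1932.
Macaulay duration = Σ(t·PV) / P = 122,091.1431 / 22,406.1932 = 5.44899 half-year periods.
In years: 5.44899 / 2 = 2.72450 years.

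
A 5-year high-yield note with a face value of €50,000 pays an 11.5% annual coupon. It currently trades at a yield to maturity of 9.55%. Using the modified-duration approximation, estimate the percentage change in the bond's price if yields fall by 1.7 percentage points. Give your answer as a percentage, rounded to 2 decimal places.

+6.37%

Periodic yield y = 0.0955. Modified duration first:
  t   CF        PV=CF/(1+0.0955)^t    t·PV
  1     5,750.00     5,248.7449     5,248.7449
  2     5,750.00     4,791.1865     9,582.3731
  3     5,750.00     4,373.5158    13,120.5474
  4     5,750.00     3,992.2554    15,969.0216
  5    55,750.00    35,333.1992   176,665.9962
  Σ                 53,738.9018   220,586.6831
P = 53,738.9018; D_Mac = 4.10479 yrs; D_mod = 4.10479/(1+0.0955) = 3.74695 yrs.
ΔP/P ≈ -D_mod · Δy = -3.74695 × (-0.017) = +0.063698 = +6.3698%.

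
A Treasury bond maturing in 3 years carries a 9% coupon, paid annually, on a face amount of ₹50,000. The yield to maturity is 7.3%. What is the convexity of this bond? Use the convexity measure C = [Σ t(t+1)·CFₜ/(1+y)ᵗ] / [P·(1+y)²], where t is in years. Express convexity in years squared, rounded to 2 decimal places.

With y = 0.073:
  t   CF        PV=CF/(1+0.073)^t    t·PV        t(t+1)·PV
  1     4,500.00     4,193.8490     4,193.8490       8,387.6980
  2     4,500.00     3,908.5266     7,817.0532      23,451.1595
  3    54,500.00    44,116.1227   132,348.3682     529,393.4729
  Σ                 52,218.4983   144,359.2704     561,232.3304
P = 52,218.4983.
Convexity = Σ t(t+1)·PV / [P·(1+y)²] = 561,232.3304 / (52,218.4983 × 1.151329) = 9.33510.

9.34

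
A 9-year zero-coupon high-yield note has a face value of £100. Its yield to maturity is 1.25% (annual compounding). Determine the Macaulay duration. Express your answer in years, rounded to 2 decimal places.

9.00 years

A zero-coupon bond has a single cash flow at maturity, so its Macaulay duration equals its maturity: 9 years.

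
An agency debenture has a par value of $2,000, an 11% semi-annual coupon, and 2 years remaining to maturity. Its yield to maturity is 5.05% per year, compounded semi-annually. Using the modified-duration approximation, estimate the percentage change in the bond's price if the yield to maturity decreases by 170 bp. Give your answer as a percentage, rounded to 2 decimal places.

+3.08%

Periodic yield y = 0.02525. Modified duration first:
  t   CF        PV=CF/(1+0.02525)^t    t·PV
  1       110.00       107.2909       107.2909
  2       110.00       104.6485       209.2971
  3       110.00       102.0712       306.2137
  4     2,110.00     1,909.6921     7,638.7683
  Σ                  2,223.7027     8,261.5699
P = 2,223.7027; D_Mac = 3.71523 half-year periods = 1.85762 yrs; D_mod = 1.85762/(1+0.02525) = 1.81187 yrs.
ΔP/P ≈ -D_mod · Δy = -1.81187 × (-0.017) = +0.030802 = +3.0802%.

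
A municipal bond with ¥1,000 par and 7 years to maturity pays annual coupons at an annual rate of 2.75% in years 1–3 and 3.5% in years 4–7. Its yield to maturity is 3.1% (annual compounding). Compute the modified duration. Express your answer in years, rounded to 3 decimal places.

6.237 years

Periodic yield y = 0.031. First find Macaulay duration:
  t   CF        PV=CF/(1+0.031)^t    t·PV
  1        27.50        26.6731        26.6731
  2        27.50        25.8711        51.7423
  3        27.50        25.0932        75.2797
  4        35.00        30.9766       123.9063
  5        35.00        30.0452       150.2259
  6        35.00        29.1418       174.8507
  7     1,035.00       835.8526     5,850.9681
  Σ                  1,003.6536     6,453.6461
P = 1,003.6536; Macaulay duration = 6,453.6461 / 1,003.6536 = 6.43015 years.
Modified duration = D_Mac / (1 + y) = 6.43015 / 1.031 = 6.23681 years.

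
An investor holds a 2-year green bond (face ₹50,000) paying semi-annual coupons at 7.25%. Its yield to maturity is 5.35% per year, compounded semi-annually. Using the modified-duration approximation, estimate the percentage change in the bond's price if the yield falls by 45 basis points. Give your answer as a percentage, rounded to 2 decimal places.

Periodic yield y = 0.02675. Modified duration first:
  t   CF        PV=CF/(1+0.02675)^t    t·PV
  1     1,812.50     1,765.2788     1,765.2788
  2     1,812.50     1,719.2878     3,438.5757
  3     1,812.50     1,674.4951     5,023.4853
  4    51,812.50    46,620.3685   186,481.4739
  Σ                 51,779.4302   196,708.8137
P = 51,779.4302; D_Mac = 3.79898 half-year periods = 1.89949 yrs; D_mod = 1.89949/(1+0.02675) = 1.85000 yrs.
ΔP/P ≈ -D_mod · Δy = -1.85000 × (-0.0045) = +0.008325 = +0.8325%.

+0.83%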